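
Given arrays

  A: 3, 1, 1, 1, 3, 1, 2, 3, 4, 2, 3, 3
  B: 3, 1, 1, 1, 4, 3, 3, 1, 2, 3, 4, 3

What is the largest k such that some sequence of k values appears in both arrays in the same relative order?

Let dp[i][j] be the LCS length of the first i values of A and the first j values of B. dp[i][j] = dp[i-1][j-1]+1 when the i-th and j-th values match, else max(dp[i-1][j], dp[i][j-1]).
    ·  3  1  1  1  4  3  3  1  2  3  4  3
 ·  0  0  0  0  0  0  0  0  0  0  0  0  0
 3  0  1  1  1  1  1  1  1  1  1  1  1  1
 1  0  1  2  2  2  2  2  2  2  2  2  2  2
 1  0  1  2  3  3  3  3  3  3  3  3  3  3
 1  0  1  2  3  4  4  4  4  4  4  4  4  4
 3  0  1  2  3  4  4  5  5  5  5  5  5  5
 1  0  1  2  3  4  4  5  5  6  6  6  6  6
 2  0  1  2  3  4  4  5  5  6  7  7  7  7
 3  0  1  2  3  4  4  5  6  6  7  8  8  8
 4  0  1  2  3  4  5  5  6  6  7  8  9  9
 2  0  1  2  3  4  5  5  6  6  7  8  9  9
 3  0  1  2  3  4  5  6  6  6  7  8  9 10
 3  0  1  2  3  4  5  6  7  7  7  8  9 10
dp[12][12] = 10. One LCS (by backtracking along matches): 3, 1, 1, 1, 3, 1, 2, 3, 4, 3.

10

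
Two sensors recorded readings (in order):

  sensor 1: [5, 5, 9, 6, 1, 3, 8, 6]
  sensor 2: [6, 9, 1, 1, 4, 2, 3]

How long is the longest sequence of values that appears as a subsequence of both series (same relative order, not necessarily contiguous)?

3

Taking 9 (sensor 1 #3, sensor 2 #2), then 1 (sensor 1 #5, sensor 2 #4), then 3 (sensor 1 #6, sensor 2 #7) gives a common subsequence of length 3. The LCS DP gives dp[8][7] = 3, so this is optimal.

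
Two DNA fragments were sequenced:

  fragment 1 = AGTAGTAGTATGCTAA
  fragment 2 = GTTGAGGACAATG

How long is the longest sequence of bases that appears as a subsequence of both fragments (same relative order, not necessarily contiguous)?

Match G (fragment 1 #2, fragment 2 #1); then T (fragment 1 #3, fragment 2 #3); then A (fragment 1 #4, fragment 2 #5); then G (fragment 1 #5, fragment 2 #6); then G (fragment 1 #8, fragment 2 #7); then A (fragment 1 #10, fragment 2 #8); then C (fragment 1 #13, fragment 2 #9); then A (fragment 1 #15, fragment 2 #10); then A (fragment 1 #16, fragment 2 #11) — 9 bases in the same relative order in both. The LCS DP gives dp[16][13] = 9, so this is optimal.

9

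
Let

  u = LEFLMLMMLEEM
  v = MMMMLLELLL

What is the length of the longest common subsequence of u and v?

Match L (u #1, v #6); then E (u #2, v #7); then L (u #4, v #8); then L (u #6, v #9); then L (u #9, v #10) — 5 characters in the same relative order in both, and the DP table's final entry dp[12][10] is also 5, so no common subsequence is longer.

5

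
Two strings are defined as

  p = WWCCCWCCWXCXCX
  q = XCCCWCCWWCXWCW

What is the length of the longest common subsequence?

10

One common subsequence of length 10: C [3,2]; then C [4,3]; then C [5,4]; then W [6,5]; then C [7,6]; then C [8,7]; then W [9,9]; then C [11,10]; then X [12,11]; then C [13,13], and the DP table's final entry dp[14][14] is also 10, so no common subsequence is longer.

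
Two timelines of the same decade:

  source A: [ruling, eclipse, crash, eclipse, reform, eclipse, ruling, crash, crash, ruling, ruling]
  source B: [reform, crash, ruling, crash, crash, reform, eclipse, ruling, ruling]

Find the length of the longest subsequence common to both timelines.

6

One common subsequence of length 6: ruling (source A #1, source B #3) → crash (source A #3, source B #5) → reform (source A #5, source B #6) → eclipse (source A #6, source B #7) → ruling (source A #10, source B #8) → ruling (source A #11, source B #9). dp[11][9] = 6 confirms this is the maximum.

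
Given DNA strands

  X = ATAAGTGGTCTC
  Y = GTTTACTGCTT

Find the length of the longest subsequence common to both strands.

Match T at X[2]=Y[4] → A at X[3]=Y[5] → T at X[6]=Y[7] → G at X[7]=Y[8] → T at X[9]=Y[10] → T at X[11]=Y[11] — 6 bases in the same relative order in both. dp[12][11] = 6 confirms this is the maximum.

6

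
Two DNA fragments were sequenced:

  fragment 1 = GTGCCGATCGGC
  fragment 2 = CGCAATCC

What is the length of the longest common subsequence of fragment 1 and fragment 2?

Match G at fragment 1[3]=fragment 2[2]; then C at fragment 1[4]=fragment 2[3]; then A at fragment 1[7]=fragment 2[5]; then T at fragment 1[8]=fragment 2[6]; then C at fragment 1[9]=fragment 2[7]; then C at fragment 1[12]=fragment 2[8] — 6 bases in the same relative order in both, and the DP table's final entry dp[12][8] is also 6, so no common subsequence is longer.

6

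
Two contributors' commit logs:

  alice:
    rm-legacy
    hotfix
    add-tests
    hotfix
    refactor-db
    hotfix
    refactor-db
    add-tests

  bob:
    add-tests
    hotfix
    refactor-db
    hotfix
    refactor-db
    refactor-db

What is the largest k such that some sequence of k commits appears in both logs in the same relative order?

5

Match add-tests (alice #3, bob #1); then hotfix (alice #4, bob #2); then refactor-db (alice #5, bob #3); then hotfix (alice #6, bob #4); then refactor-db (alice #7, bob #6) — 5 commits in the same relative order in both. The LCS DP gives dp[8][6] = 5, so this is optimal.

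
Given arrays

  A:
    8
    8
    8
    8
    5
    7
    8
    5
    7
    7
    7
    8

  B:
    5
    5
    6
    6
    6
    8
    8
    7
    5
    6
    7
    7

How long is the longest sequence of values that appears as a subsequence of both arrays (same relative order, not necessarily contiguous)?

6

Let dp[i][j] be the LCS length of the first i values of A and the first j values of B. dp[i][j] = dp[i-1][j-1]+1 when the i-th and j-th values match, else max(dp[i-1][j], dp[i][j-1]).
    ·  5  5  6  6  6  8  8  7  5  6  7  7
 ·  0  0  0  0  0  0  0  0  0  0  0  0  0
 8  0  0  0  0  0  0  1  1  1  1  1  1  1
 8  0  0  0  0  0  0  1  2  2  2  2  2  2
 8  0  0  0  0  0  0  1  2  2  2  2  2  2
 8  0  0  0  0  0  0  1  2  2  2  2  2  2
 5  0  1  1  1  1  1  1  2  2  3  3  3  3
 7  0  1  1  1  1  1  1  2  3  3  3  4  4
 8  0  1  1  1  1  1  2  2  3  3  3  4  4
 5  0  1  2  2  2  2  2  2  3  4  4  4  4
 7  0  1  2  2  2  2  2  2  3  4  4  5  5
 7  0  1  2  2  2  2  2  2  3  4  4  5  6
 7  0  1  2  2  2  2  2  2  3  4  4  5  6
 8  0  1  2  2  2  2  3  3  3  4  4  5  6
dp[12][12] = 6. One LCS (by backtracking along matches): 8, 8, 7, 5, 7, 7.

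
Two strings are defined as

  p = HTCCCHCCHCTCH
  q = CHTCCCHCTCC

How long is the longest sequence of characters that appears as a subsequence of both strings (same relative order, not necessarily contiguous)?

9

One common subsequence of length 9: H [1,2], T [2,3], C [3,4], C [4,5], C [5,6], H [6,7], C [7,8], C [10,10], C [12,11]. dp[13][11] = 9 confirms this is the maximum.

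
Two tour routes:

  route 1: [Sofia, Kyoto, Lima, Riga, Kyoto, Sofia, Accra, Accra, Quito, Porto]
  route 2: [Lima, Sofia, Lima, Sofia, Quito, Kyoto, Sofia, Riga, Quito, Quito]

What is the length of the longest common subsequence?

Match Sofia [1,2] → Lima [3,3] → Kyoto [5,6] → Sofia [6,7] → Quito [9,10] — 5 stops in the same relative order in both. Since dp[10][10] = 5, nothing longer is possible.

5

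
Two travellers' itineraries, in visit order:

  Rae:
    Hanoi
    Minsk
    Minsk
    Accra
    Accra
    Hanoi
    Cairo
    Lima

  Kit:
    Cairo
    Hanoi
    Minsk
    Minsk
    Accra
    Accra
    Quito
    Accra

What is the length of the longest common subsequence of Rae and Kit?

5

Taking Hanoi [1,2] → Minsk [2,3] → Minsk [3,4] → Accra [4,6] → Accra [5,8] gives a common subsequence of length 5. dp[8][8] = 5 confirms this is the maximum.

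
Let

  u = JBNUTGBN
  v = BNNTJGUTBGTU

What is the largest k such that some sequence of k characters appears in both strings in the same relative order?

Pick B (u #2, v #1), then N (u #3, v #3), then U (u #4, v #7), then T (u #5, v #8), then G (u #6, v #10); all 5 characters appear in both, in order. dp[8][12] = 5 confirms this is the maximum.

5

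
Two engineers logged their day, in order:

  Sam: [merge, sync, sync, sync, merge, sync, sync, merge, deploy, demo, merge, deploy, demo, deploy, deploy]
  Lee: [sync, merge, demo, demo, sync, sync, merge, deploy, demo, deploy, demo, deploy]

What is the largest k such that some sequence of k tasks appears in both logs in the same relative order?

10

Match sync [4,1], then merge [5,2], then sync [6,5], then sync [7,6], then merge [8,7], then deploy [9,8], then demo [10,9], then deploy [12,10], then demo [13,11], then deploy [15,12] — 10 tasks in the same relative order in both. Since dp[15][12] = 10, nothing longer is possible.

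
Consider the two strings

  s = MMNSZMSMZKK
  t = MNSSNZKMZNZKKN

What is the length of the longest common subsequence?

8

One common subsequence of length 8: M (s #2, t #1) → N (s #3, t #2) → S (s #4, t #4) → Z (s #5, t #6) → M (s #6, t #8) → Z (s #9, t #11) → K (s #10, t #12) → K (s #11, t #13). The LCS DP gives dp[11][14] = 8, so this is optimal.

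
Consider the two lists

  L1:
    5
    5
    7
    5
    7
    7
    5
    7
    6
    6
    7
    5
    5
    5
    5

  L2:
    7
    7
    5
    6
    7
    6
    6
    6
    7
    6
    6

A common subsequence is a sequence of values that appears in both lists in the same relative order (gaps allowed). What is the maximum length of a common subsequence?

7

Pick 7 (L1 #5, L2 #1), 7 (L1 #6, L2 #2), 5 (L1 #7, L2 #3), 7 (L1 #8, L2 #5), 6 (L1 #9, L2 #7), 6 (L1 #10, L2 #8), 7 (L1 #11, L2 #9); all 7 values appear in both, in order. Since dp[15][11] = 7, nothing longer is possible.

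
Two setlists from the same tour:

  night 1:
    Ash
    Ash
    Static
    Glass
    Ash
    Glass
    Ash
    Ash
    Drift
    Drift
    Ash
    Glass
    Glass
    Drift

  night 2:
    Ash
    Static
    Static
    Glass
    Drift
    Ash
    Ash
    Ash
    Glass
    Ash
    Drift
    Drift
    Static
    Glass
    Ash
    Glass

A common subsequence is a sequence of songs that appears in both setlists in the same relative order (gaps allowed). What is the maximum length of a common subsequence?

One common subsequence of length 10: Ash at night 1[1]=night 2[1], then Static at night 1[3]=night 2[3], then Glass at night 1[4]=night 2[4], then Ash at night 1[5]=night 2[8], then Glass at night 1[6]=night 2[9], then Ash at night 1[8]=night 2[10], then Drift at night 1[9]=night 2[11], then Drift at night 1[10]=night 2[12], then Ash at night 1[11]=night 2[15], then Glass at night 1[13]=night 2[16]. Since dp[14][16] = 10, nothing longer is possible.

10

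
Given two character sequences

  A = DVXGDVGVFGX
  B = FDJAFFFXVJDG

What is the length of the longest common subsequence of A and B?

Let dp[i][j] be the LCS length of the first i characters of A and the first j characters of B. dp[i][j] = dp[i-1][j-1]+1 when the i-th and j-th characters match, else max(dp[i-1][j], dp[i][j-1]).
    ·  F  D  J  A  F  F  F  X  V  J  D  G
 ·  0  0  0  0  0  0  0  0  0  0  0  0  0
 D  0  0  1  1  1  1  1  1  1  1  1  1  1
 V  0  0  1  1  1  1  1  1  1  2  2  2  2
 X  0  0  1  1  1  1  1  1  2  2  2  2  2
 G  0  0  1  1  1  1  1  1  2  2  2  2  3
 D  0  0  1  1  1  1  1  1  2  2  2  3  3
 V  0  0  1  1  1  1  1  1  2  3  3  3  3
 G  0  0  1  1  1  1  1  1  2  3  3  3  4
 V  0  0  1  1  1  1  1  1  2  3  3  3  4
 F  0  1  1  1  1  2  2  2  2  3  3  3  4
 G  0  1  1  1  1  2  2  2  2  3  3  3  4
 X  0  1  1  1  1  2  2  2  3  3  3  3  4
dp[11][12] = 4. One LCS (by backtracking along matches): DVDG.

4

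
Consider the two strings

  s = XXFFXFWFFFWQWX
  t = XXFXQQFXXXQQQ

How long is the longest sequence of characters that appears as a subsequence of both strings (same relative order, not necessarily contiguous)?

6

Taking X (s #1, t #1), X (s #2, t #2), F (s #3, t #3), F (s #4, t #7), X (s #5, t #10), Q (s #12, t #13) gives a common subsequence of length 6, and the DP table's final entry dp[14][13] is also 6, so no common subsequence is longer.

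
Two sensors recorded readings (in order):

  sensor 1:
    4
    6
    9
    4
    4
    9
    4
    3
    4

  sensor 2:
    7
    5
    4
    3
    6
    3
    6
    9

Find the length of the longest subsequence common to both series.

Pick 4 at sensor 1[1]=sensor 2[3], 6 at sensor 1[2]=sensor 2[7], 9 at sensor 1[6]=sensor 2[8]; all 3 values appear in both, in order, and the DP table's final entry dp[9][8] is also 3, so no common subsequence is longer.

3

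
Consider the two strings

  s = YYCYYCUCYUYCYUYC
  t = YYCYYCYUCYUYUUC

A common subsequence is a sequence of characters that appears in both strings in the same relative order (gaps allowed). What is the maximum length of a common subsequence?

One common subsequence of length 13: Y at s[1]=t[1], Y at s[2]=t[2], C at s[3]=t[3], Y at s[4]=t[4], Y at s[5]=t[5], C at s[6]=t[6], U at s[7]=t[8], C at s[8]=t[9], Y at s[9]=t[10], U at s[10]=t[11], Y at s[11]=t[12], U at s[14]=t[14], C at s[16]=t[15], and the DP table's final entry dp[16][15] is also 13, so no common subsequence is longer.

13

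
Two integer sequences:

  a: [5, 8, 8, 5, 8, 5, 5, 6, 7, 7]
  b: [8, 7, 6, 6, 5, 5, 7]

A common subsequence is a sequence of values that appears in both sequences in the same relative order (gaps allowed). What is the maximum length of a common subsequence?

4

Taking 8 (a #2, b #1) → 5 (a #6, b #5) → 5 (a #7, b #6) → 7 (a #10, b #7) gives a common subsequence of length 4. Since dp[10][7] = 4, nothing longer is possible.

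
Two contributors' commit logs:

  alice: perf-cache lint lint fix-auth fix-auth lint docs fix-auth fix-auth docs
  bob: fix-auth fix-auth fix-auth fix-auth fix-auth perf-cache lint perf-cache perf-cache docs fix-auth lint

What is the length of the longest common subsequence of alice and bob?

5

Taking fix-auth at alice[4]=bob[4]; then fix-auth at alice[5]=bob[5]; then lint at alice[6]=bob[7]; then docs at alice[7]=bob[10]; then fix-auth at alice[8]=bob[11] gives a common subsequence of length 5, and the DP table's final entry dp[10][12] is also 5, so no common subsequence is longer.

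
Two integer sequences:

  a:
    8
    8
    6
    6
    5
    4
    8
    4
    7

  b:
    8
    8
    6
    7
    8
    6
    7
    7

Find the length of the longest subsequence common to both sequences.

5

Let dp[i][j] be the LCS length of the first i values of a and the first j values of b. dp[i][j] = dp[i-1][j-1]+1 when the i-th and j-th values match, else max(dp[i-1][j], dp[i][j-1]).
    ·  8  8  6  7  8  6  7  7
 ·  0  0  0  0  0  0  0  0  0
 8  0  1  1  1  1  1  1  1  1
 8  0  1  2  2  2  2  2  2  2
 6  0  1  2  3  3  3  3  3  3
 6  0  1  2  3  3  3  4  4  4
 5  0  1  2  3  3  3  4  4  4
 4  0  1  2  3  3  3  4  4  4
 8  0  1  2  3  3  4  4  4  4
 4  0  1  2  3  3  4  4  4  4
 7  0  1  2  3  4  4  4  5  5
dp[9][8] = 5. One LCS (by backtracking along matches): 8, 8, 6, 6, 7.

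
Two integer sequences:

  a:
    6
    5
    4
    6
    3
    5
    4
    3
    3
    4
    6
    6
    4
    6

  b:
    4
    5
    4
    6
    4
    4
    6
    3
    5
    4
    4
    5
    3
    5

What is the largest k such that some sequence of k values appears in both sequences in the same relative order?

7

Pick 6 (a #1, b #4) → 4 (a #3, b #6) → 6 (a #4, b #7) → 3 (a #5, b #8) → 5 (a #6, b #9) → 4 (a #7, b #11) → 3 (a #8, b #13); all 7 values appear in both, in order. Since dp[14][14] = 7, nothing longer is possible.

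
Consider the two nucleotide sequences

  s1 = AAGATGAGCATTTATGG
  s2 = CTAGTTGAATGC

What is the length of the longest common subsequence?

Pick A at s1[2]=s2[3]; then G at s1[3]=s2[4]; then T at s1[5]=s2[6]; then G at s1[8]=s2[7]; then A at s1[10]=s2[8]; then A at s1[14]=s2[9]; then T at s1[15]=s2[10]; then G at s1[16]=s2[11]; all 8 bases appear in both, in order, and the DP table's final entry dp[17][12] is also 8, so no common subsequence is longer.

8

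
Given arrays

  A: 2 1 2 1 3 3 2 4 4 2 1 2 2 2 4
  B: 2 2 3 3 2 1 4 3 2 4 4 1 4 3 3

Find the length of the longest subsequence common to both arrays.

Match 2 [1,2] → 2 [3,5] → 1 [4,6] → 3 [6,8] → 2 [7,9] → 4 [8,10] → 4 [9,11] → 1 [11,12] → 4 [15,13] — 9 values in the same relative order in both. The LCS DP gives dp[15][15] = 9, so this is optimal.

9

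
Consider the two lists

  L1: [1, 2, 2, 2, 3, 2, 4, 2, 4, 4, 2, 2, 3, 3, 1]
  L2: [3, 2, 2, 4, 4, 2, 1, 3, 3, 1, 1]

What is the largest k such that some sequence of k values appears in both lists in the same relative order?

One common subsequence of length 9: 3 [5,1], 2 [6,2], 2 [8,3], 4 [9,4], 4 [10,5], 2 [11,6], 3 [13,8], 3 [14,9], 1 [15,11], and the DP table's final entry dp[15][11] is also 9, so no common subsequence is longer.

9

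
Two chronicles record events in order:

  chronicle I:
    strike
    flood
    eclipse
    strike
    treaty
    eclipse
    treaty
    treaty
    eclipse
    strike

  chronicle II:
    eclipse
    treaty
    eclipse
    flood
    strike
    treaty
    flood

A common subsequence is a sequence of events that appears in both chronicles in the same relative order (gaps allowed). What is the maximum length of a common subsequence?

One common subsequence of length 4: eclipse at chronicle I[3]=chronicle II[1]; then treaty at chronicle I[5]=chronicle II[2]; then eclipse at chronicle I[6]=chronicle II[3]; then treaty at chronicle I[7]=chronicle II[6]. Since dp[10][7] = 4, nothing longer is possible.

4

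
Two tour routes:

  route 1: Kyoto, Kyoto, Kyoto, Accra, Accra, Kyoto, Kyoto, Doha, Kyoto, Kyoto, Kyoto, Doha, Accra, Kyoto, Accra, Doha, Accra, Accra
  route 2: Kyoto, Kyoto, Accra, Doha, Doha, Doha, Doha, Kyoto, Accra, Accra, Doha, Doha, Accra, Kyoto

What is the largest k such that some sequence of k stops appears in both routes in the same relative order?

One common subsequence of length 9: Kyoto (route 1 #1, route 2 #1), Kyoto (route 1 #2, route 2 #2), Kyoto (route 1 #3, route 2 #8), Accra (route 1 #4, route 2 #9), Accra (route 1 #5, route 2 #10), Doha (route 1 #8, route 2 #11), Doha (route 1 #12, route 2 #12), Accra (route 1 #13, route 2 #13), Kyoto (route 1 #14, route 2 #14). The LCS DP gives dp[18][14] = 9, so this is optimal.

9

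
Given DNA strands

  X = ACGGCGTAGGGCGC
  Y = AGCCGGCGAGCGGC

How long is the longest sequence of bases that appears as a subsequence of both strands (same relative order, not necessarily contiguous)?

11

Match A at X[1]=Y[1]; then C at X[2]=Y[4]; then G at X[3]=Y[5]; then G at X[4]=Y[6]; then C at X[5]=Y[7]; then G at X[6]=Y[8]; then A at X[8]=Y[9]; then G at X[9]=Y[10]; then G at X[11]=Y[12]; then G at X[13]=Y[13]; then C at X[14]=Y[14] — 11 bases in the same relative order in both. The LCS DP gives dp[14][14] = 11, so this is optimal.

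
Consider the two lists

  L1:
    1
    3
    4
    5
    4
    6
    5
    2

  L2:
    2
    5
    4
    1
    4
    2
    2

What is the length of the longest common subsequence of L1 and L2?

3

Taking 1 [1,4]; then 4 [3,5]; then 2 [8,7] gives a common subsequence of length 3, and the DP table's final entry dp[8][7] is also 3, so no common subsequence is longer.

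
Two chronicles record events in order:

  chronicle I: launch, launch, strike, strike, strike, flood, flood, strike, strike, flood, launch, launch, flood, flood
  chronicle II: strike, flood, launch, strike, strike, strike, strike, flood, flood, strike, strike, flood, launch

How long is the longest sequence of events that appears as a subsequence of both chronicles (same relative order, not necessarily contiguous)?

10

Match launch at chronicle I[1]=chronicle II[3]; then strike at chronicle I[3]=chronicle II[5]; then strike at chronicle I[4]=chronicle II[6]; then strike at chronicle I[5]=chronicle II[7]; then flood at chronicle I[6]=chronicle II[8]; then flood at chronicle I[7]=chronicle II[9]; then strike at chronicle I[8]=chronicle II[10]; then strike at chronicle I[9]=chronicle II[11]; then flood at chronicle I[10]=chronicle II[12]; then launch at chronicle I[12]=chronicle II[13] — 10 events in the same relative order in both. The LCS DP gives dp[14][13] = 10, so this is optimal.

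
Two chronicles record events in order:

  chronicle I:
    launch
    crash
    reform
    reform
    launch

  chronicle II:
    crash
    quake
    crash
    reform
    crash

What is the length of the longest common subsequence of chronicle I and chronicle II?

One common subsequence of length 2: crash (chronicle I #2, chronicle II #3), reform (chronicle I #3, chronicle II #4). The LCS DP gives dp[5][5] = 2, so this is optimal.

2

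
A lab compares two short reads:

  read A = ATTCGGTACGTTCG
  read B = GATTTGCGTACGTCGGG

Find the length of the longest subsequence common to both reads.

12

Taking A at read A[1]=read B[2]; then T at read A[2]=read B[4]; then T at read A[3]=read B[5]; then C at read A[4]=read B[7]; then G at read A[6]=read B[8]; then T at read A[7]=read B[9]; then A at read A[8]=read B[10]; then C at read A[9]=read B[11]; then G at read A[10]=read B[12]; then T at read A[12]=read B[13]; then C at read A[13]=read B[14]; then G at read A[14]=read B[17] gives a common subsequence of length 12. The LCS DP gives dp[14][17] = 12, so this is optimal.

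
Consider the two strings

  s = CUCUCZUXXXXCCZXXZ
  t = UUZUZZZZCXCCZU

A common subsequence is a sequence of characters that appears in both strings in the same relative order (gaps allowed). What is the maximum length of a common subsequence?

One common subsequence of length 8: U [2,1] → U [4,2] → Z [6,3] → U [7,4] → X [11,10] → C [12,11] → C [13,12] → Z [14,13]. dp[17][14] = 8 confirms this is the maximum.

8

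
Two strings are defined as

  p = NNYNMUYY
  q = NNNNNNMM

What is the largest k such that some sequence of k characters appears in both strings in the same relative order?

Let dp[i][j] be the LCS length of the first i characters of p and the first j characters of q. dp[i][j] = dp[i-1][j-1]+1 when the i-th and j-th characters match, else max(dp[i-1][j], dp[i][j-1]).
    ·  N  N  N  N  N  N  M  M
 ·  0  0  0  0  0  0  0  0  0
 N  0  1  1  1  1  1  1  1  1
 N  0  1  2  2  2  2  2  2  2
 Y  0  1  2  2  2  2  2  2  2
 N  0  1  2  3  3  3  3  3  3
 M  0  1  2  3  3  3  3  4  4
 U  0  1  2  3  3  3  3  4  4
 Y  0  1  2  3  3  3  3  4  4
 Y  0  1  2  3  3  3  3  4  4
dp[8][8] = 4. One LCS (by backtracking along matches): NNNM.

4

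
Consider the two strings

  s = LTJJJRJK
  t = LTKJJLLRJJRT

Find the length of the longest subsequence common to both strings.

6

Taking L at s[1]=t[1], T at s[2]=t[2], J at s[3]=t[5], J at s[4]=t[9], J at s[5]=t[10], R at s[6]=t[11] gives a common subsequence of length 6. The LCS DP gives dp[8][12] = 6, so this is optimal.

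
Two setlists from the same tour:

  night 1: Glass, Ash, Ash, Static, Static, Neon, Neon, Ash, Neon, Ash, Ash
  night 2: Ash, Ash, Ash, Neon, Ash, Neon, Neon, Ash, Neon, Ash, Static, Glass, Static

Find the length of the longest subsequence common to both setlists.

Taking Ash [2,3], then Ash [3,5], then Neon [6,6], then Neon [7,7], then Ash [8,8], then Neon [9,9], then Ash [10,10] gives a common subsequence of length 7, and the DP table's final entry dp[11][13] is also 7, so no common subsequence is longer.

7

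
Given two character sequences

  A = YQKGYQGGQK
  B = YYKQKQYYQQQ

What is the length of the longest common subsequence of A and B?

6

Pick Y at A[1]=B[2], Q at A[2]=B[4], K at A[3]=B[5], Y at A[5]=B[8], Q at A[6]=B[10], Q at A[9]=B[11]; all 6 characters appear in both, in order. The LCS DP gives dp[10][11] = 6, so this is optimal.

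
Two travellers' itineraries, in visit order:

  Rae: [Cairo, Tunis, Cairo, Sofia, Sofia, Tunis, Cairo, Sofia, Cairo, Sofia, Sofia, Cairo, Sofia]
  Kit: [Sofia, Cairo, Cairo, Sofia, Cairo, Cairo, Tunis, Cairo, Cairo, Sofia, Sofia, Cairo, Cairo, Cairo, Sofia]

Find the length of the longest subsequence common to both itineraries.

10

Pick Cairo at Rae[1]=Kit[2]; then Cairo at Rae[3]=Kit[3]; then Sofia at Rae[4]=Kit[4]; then Tunis at Rae[6]=Kit[7]; then Cairo at Rae[7]=Kit[8]; then Cairo at Rae[9]=Kit[9]; then Sofia at Rae[10]=Kit[10]; then Sofia at Rae[11]=Kit[11]; then Cairo at Rae[12]=Kit[14]; then Sofia at Rae[13]=Kit[15]; all 10 stops appear in both, in order, and the DP table's final entry dp[13][15] is also 10, so no common subsequence is longer.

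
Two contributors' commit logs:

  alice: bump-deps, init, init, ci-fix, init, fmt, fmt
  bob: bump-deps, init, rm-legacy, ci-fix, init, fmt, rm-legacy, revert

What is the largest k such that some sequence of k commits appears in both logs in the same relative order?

One common subsequence of length 5: bump-deps (alice #1, bob #1), then init (alice #2, bob #2), then ci-fix (alice #4, bob #4), then init (alice #5, bob #5), then fmt (alice #6, bob #6), and the DP table's final entry dp[7][8] is also 5, so no common subsequence is longer.

5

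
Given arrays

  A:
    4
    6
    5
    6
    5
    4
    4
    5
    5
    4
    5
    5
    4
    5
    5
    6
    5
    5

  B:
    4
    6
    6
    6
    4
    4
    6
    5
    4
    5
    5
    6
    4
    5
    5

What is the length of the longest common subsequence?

Pick 4 [1,1], 6 [2,3], 6 [4,4], 4 [6,5], 4 [7,6], 5 [9,8], 4 [10,9], 5 [11,10], 5 [12,11], 4 [13,13], 5 [17,14], 5 [18,15]; all 12 values appear in both, in order, and the DP table's final entry dp[18][15] is also 12, so no common subsequence is longer.

12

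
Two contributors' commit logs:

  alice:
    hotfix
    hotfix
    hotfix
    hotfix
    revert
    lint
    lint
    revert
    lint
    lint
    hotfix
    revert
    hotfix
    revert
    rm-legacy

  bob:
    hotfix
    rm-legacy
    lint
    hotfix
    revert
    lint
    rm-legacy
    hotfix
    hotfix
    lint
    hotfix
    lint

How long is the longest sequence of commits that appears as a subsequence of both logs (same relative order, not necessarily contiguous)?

One common subsequence of length 6: hotfix [1,1], hotfix [2,4], hotfix [3,8], hotfix [4,9], lint [6,10], lint [10,12]. Since dp[15][12] = 6, nothing longer is possible.

6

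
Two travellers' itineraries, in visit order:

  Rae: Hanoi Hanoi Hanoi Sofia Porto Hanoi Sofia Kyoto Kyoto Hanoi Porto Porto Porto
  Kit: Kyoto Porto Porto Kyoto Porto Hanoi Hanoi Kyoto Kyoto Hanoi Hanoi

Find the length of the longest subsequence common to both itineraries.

5

Taking Hanoi [3,6], then Hanoi [6,7], then Kyoto [8,8], then Kyoto [9,9], then Hanoi [10,11] gives a common subsequence of length 5. dp[13][11] = 5 confirms this is the maximum.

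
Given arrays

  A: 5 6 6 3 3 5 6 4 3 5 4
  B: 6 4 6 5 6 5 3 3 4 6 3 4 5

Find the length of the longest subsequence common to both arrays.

7

Let dp[i][j] be the LCS length of the first i values of A and the first j values of B. dp[i][j] = dp[i-1][j-1]+1 when the i-th and j-th values match, else max(dp[i-1][j], dp[i][j-1]).
    ·  6  4  6  5  6  5  3  3  4  6  3  4  5
 ·  0  0  0  0  0  0  0  0  0  0  0  0  0  0
 5  0  0  0  0  1  1  1  1  1  1  1  1  1  1
 6  0  1  1  1  1  2  2  2  2  2  2  2  2  2
 6  0  1  1  2  2  2  2  2  2  2  3  3  3  3
 3  0  1  1  2  2  2  2  3  3  3  3  4  4  4
 3  0  1  1  2  2  2  2  3  4  4  4  4  4  4
 5  0  1  1  2  3  3  3  3  4  4  4  4  4  5
 6  0  1  1  2  3  4  4  4  4  4  5  5  5  5
 4  0  1  2  2  3  4  4  4  4  5  5  5  6  6
 3  0  1  2  2  3  4  4  5  5  5  5  6  6  6
 5  0  1  2  2  3  4  5  5  5  5  5  6  6  7
 4  0  1  2  2  3  4  5  5  5  6  6  6  7  7
dp[11][13] = 7. One LCS (by backtracking along matches): 5, 6, 3, 3, 6, 4, 5.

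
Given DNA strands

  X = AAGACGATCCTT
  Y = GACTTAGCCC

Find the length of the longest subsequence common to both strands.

6

Taking A (X #1, Y #2) → A (X #2, Y #6) → G (X #3, Y #7) → C (X #5, Y #8) → C (X #9, Y #9) → C (X #10, Y #10) gives a common subsequence of length 6. dp[12][10] = 6 confirms this is the maximum.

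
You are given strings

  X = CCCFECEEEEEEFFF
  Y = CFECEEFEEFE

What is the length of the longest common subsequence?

Match C (X #3, Y #1) → F (X #4, Y #2) → E (X #5, Y #3) → C (X #6, Y #4) → E (X #7, Y #5) → E (X #8, Y #6) → E (X #9, Y #8) → E (X #10, Y #9) → E (X #12, Y #11) — 9 characters in the same relative order in both. dp[15][11] = 9 confirms this is the maximum.

9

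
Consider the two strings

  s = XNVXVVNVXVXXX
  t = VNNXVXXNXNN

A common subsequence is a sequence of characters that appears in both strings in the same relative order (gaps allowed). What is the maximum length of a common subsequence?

7

One common subsequence of length 7: N [2,2]; then N [7,3]; then X [9,4]; then V [10,5]; then X [11,6]; then X [12,7]; then X [13,9]. Since dp[13][11] = 7, nothing longer is possible.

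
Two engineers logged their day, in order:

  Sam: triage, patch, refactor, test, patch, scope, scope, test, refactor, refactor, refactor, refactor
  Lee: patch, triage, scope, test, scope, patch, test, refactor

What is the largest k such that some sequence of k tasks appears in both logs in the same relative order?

Pick triage [1,2] → test [4,4] → patch [5,6] → test [8,7] → refactor [12,8]; all 5 tasks appear in both, in order. Since dp[12][8] = 5, nothing longer is possible.

5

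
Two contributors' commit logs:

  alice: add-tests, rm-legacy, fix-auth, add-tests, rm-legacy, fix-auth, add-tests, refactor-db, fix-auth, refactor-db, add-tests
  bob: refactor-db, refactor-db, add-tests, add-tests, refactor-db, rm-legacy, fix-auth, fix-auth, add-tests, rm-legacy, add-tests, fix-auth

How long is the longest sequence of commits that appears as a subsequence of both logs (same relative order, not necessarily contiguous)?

7

Pick add-tests at alice[1]=bob[4], rm-legacy at alice[2]=bob[6], fix-auth at alice[3]=bob[8], add-tests at alice[4]=bob[9], rm-legacy at alice[5]=bob[10], add-tests at alice[7]=bob[11], fix-auth at alice[9]=bob[12]; all 7 commits appear in both, in order, and the DP table's final entry dp[11][12] is also 7, so no common subsequence is longer.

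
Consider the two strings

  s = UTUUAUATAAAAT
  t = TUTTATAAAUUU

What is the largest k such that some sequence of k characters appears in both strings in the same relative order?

7

One common subsequence of length 7: U (s #1, t #2), T (s #2, t #4), A (s #7, t #5), T (s #8, t #6), A (s #9, t #7), A (s #10, t #8), A (s #11, t #9). dp[13][12] = 7 confirms this is the maximum.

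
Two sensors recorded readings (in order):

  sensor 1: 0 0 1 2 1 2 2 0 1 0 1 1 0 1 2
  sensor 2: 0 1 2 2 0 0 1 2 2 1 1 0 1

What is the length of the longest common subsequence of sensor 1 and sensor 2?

10

Pick 0 at sensor 1[2]=sensor 2[1]; then 1 at sensor 1[3]=sensor 2[2]; then 2 at sensor 1[4]=sensor 2[4]; then 1 at sensor 1[5]=sensor 2[7]; then 2 at sensor 1[6]=sensor 2[8]; then 2 at sensor 1[7]=sensor 2[9]; then 1 at sensor 1[11]=sensor 2[10]; then 1 at sensor 1[12]=sensor 2[11]; then 0 at sensor 1[13]=sensor 2[12]; then 1 at sensor 1[14]=sensor 2[13]; all 10 values appear in both, in order. Since dp[15][13] = 10, nothing longer is possible.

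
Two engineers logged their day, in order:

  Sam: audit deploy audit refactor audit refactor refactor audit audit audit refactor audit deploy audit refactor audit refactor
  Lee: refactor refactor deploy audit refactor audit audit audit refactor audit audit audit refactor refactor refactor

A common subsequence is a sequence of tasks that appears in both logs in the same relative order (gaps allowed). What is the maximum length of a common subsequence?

One common subsequence of length 11: deploy (Sam #2, Lee #3); then audit (Sam #3, Lee #4); then refactor (Sam #4, Lee #5); then audit (Sam #5, Lee #8); then refactor (Sam #7, Lee #9); then audit (Sam #8, Lee #10); then audit (Sam #9, Lee #11); then audit (Sam #10, Lee #12); then refactor (Sam #11, Lee #13); then refactor (Sam #15, Lee #14); then refactor (Sam #17, Lee #15). dp[17][15] = 11 confirms this is the maximum.

11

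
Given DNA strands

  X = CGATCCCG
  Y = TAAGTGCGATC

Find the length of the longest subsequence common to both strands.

One common subsequence of length 5: C (X #1, Y #7), then G (X #2, Y #8), then A (X #3, Y #9), then T (X #4, Y #10), then C (X #7, Y #11), and the DP table's final entry dp[8][11] is also 5, so no common subsequence is longer.

5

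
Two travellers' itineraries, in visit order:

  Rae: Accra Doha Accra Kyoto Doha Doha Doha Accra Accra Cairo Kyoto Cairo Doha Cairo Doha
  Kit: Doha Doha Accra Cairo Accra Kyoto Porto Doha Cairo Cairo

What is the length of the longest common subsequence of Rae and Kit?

7

One common subsequence of length 7: Doha (Rae #6, Kit #1), Doha (Rae #7, Kit #2), Accra (Rae #8, Kit #3), Accra (Rae #9, Kit #5), Kyoto (Rae #11, Kit #6), Cairo (Rae #12, Kit #9), Cairo (Rae #14, Kit #10). Since dp[15][10] = 7, nothing longer is possible.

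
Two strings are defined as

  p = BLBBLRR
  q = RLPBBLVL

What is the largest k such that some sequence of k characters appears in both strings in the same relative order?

4

Match L at p[2]=q[2], B at p[3]=q[4], B at p[4]=q[5], L at p[5]=q[8] — 4 characters in the same relative order in both. Since dp[7][8] = 4, nothing longer is possible.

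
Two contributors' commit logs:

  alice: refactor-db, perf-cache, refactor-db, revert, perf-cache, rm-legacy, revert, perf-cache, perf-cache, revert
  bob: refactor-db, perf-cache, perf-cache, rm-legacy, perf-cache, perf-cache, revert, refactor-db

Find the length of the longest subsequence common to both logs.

Taking refactor-db (alice #1, bob #1), perf-cache (alice #2, bob #2), perf-cache (alice #5, bob #3), rm-legacy (alice #6, bob #4), perf-cache (alice #8, bob #5), perf-cache (alice #9, bob #6), revert (alice #10, bob #7) gives a common subsequence of length 7. Since dp[10][8] = 7, nothing longer is possible.

7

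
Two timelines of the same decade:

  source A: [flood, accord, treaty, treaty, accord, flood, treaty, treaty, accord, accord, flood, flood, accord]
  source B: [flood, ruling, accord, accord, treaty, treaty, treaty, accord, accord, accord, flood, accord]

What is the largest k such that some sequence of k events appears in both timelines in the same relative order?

9

One common subsequence of length 9: flood [1,1], then accord [2,4], then treaty [3,6], then treaty [4,7], then accord [5,8], then accord [9,9], then accord [10,10], then flood [12,11], then accord [13,12], and the DP table's final entry dp[13][12] is also 9, so no common subsequence is longer.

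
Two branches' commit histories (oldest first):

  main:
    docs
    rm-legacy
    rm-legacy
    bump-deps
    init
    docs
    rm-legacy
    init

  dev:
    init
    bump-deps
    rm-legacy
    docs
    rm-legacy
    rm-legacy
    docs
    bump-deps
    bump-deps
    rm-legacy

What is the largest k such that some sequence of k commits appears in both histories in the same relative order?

One common subsequence of length 5: docs at main[1]=dev[4], then rm-legacy at main[2]=dev[5], then rm-legacy at main[3]=dev[6], then bump-deps at main[4]=dev[9], then rm-legacy at main[7]=dev[10]. The LCS DP gives dp[8][10] = 5, so this is optimal.

5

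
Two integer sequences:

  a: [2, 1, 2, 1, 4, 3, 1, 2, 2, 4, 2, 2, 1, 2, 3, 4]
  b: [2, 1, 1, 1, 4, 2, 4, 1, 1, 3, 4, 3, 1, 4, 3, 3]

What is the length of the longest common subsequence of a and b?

Match 2 [1,1]; then 1 [2,4]; then 2 [3,6]; then 1 [4,9]; then 4 [5,11]; then 3 [6,12]; then 1 [7,13]; then 4 [10,14]; then 3 [15,16] — 9 values in the same relative order in both. dp[16][16] = 9 confirms this is the maximum.

9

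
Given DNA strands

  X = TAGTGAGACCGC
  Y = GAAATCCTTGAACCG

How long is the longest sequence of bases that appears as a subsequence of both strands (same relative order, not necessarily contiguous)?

One common subsequence of length 8: T (X #1, Y #8), then T (X #4, Y #9), then G (X #5, Y #10), then A (X #6, Y #11), then A (X #8, Y #12), then C (X #9, Y #13), then C (X #10, Y #14), then G (X #11, Y #15). The LCS DP gives dp[12][15] = 8, so this is optimal.

8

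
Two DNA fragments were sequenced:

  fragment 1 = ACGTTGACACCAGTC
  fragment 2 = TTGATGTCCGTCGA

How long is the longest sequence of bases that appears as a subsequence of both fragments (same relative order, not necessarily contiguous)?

9

Taking T at fragment 1[4]=fragment 2[1], T at fragment 1[5]=fragment 2[2], G at fragment 1[6]=fragment 2[3], A at fragment 1[7]=fragment 2[4], C at fragment 1[10]=fragment 2[8], C at fragment 1[11]=fragment 2[9], G at fragment 1[13]=fragment 2[10], T at fragment 1[14]=fragment 2[11], C at fragment 1[15]=fragment 2[12] gives a common subsequence of length 9, and the DP table's final entry dp[15][14] is also 9, so no common subsequence is longer.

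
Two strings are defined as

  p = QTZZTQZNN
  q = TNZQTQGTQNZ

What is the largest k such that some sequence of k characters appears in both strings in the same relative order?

Match Q at p[1]=q[4]; then T at p[2]=q[5]; then T at p[5]=q[8]; then Q at p[6]=q[9]; then Z at p[7]=q[11] — 5 characters in the same relative order in both. The LCS DP gives dp[9][11] = 5, so this is optimal.

5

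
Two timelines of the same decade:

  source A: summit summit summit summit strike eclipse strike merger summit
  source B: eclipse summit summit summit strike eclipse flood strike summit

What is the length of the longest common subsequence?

7

Match summit at source A[2]=source B[2], then summit at source A[3]=source B[3], then summit at source A[4]=source B[4], then strike at source A[5]=source B[5], then eclipse at source A[6]=source B[6], then strike at source A[7]=source B[8], then summit at source A[9]=source B[9] — 7 events in the same relative order in both. The LCS DP gives dp[9][9] = 7, so this is optimal.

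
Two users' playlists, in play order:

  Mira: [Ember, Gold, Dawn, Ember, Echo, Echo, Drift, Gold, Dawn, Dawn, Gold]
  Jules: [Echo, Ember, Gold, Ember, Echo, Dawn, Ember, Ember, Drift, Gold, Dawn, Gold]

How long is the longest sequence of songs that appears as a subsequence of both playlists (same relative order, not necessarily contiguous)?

8

Match Ember [1,2] → Gold [2,3] → Dawn [3,6] → Ember [4,8] → Drift [7,9] → Gold [8,10] → Dawn [10,11] → Gold [11,12] — 8 songs in the same relative order in both. The LCS DP gives dp[11][12] = 8, so this is optimal.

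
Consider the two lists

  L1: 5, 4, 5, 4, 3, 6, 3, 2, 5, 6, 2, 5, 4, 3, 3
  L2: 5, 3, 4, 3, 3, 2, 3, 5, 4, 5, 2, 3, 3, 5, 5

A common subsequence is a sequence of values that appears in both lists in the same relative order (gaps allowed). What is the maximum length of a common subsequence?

9

One common subsequence of length 9: 5 at L1[1]=L2[1], 4 at L1[4]=L2[3], 3 at L1[5]=L2[4], 3 at L1[7]=L2[5], 2 at L1[8]=L2[6], 5 at L1[9]=L2[10], 2 at L1[11]=L2[11], 3 at L1[14]=L2[12], 3 at L1[15]=L2[13]. The LCS DP gives dp[15][15] = 9, so this is optimal.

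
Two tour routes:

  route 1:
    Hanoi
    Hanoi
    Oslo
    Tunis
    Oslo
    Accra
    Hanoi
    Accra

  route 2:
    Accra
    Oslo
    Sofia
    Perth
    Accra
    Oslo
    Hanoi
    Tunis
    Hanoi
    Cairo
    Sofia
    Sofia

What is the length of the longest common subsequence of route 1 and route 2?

Taking Hanoi [2,7], then Tunis [4,8], then Hanoi [7,9] gives a common subsequence of length 3. The LCS DP gives dp[8][12] = 3, so this is optimal.

3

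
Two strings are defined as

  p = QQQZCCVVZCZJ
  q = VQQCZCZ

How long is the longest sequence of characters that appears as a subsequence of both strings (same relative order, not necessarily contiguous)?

6

Taking Q at p[2]=q[2], then Q at p[3]=q[3], then C at p[6]=q[4], then Z at p[9]=q[5], then C at p[10]=q[6], then Z at p[11]=q[7] gives a common subsequence of length 6. The LCS DP gives dp[12][7] = 6, so this is optimal.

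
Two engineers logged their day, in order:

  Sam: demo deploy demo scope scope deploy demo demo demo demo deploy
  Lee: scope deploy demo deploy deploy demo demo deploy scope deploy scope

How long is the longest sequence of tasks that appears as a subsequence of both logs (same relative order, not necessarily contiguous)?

Pick demo [1,3], then deploy [2,4], then deploy [6,5], then demo [7,6], then demo [8,7], then deploy [11,10]; all 6 tasks appear in both, in order. The LCS DP gives dp[11][11] = 6, so this is optimal.

6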